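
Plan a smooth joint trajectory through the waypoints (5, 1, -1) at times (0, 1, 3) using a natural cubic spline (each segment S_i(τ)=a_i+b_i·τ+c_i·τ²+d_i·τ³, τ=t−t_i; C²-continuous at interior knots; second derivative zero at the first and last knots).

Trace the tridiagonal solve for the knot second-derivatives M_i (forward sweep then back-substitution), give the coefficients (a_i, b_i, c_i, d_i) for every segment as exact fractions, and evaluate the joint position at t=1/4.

Δ: Δ0=-4, Δ1=-1
row 1: diag=6, rhs=18; c'=1/3, d'=3
back: M1=3
M: M0=0, M1=3, M2=0
seg 0: a=5, c=M0/2=0, d=(M1−M0)/(6·1)=1/2, b=Δ0−h0·(2M0+M1)/6=-9/2
seg 1: a=1, c=M1/2=3/2, d=(M2−M1)/(6·2)=-1/4, b=Δ1−h1·(2M1+M2)/6=-3
t_q=1/4 → seg 0, τ=1/4; S=5+-9/2·τ+0·τ²+1/2·τ³=497/128

  seg 0: a=5 b=-9/2 c=0 d=1/2
  seg 1: a=1 b=-3 c=3/2 d=-1/4
S(1/4) = 497/128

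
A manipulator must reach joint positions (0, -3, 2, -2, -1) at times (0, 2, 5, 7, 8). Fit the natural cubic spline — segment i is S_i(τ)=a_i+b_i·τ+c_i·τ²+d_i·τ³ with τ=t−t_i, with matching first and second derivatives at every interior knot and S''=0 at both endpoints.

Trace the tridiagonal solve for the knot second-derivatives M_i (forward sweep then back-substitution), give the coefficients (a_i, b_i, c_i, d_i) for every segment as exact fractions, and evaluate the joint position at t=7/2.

Δ: Δ0=-3/2, Δ1=5/3, Δ2=-2, Δ3=1
row 1: diag=10, rhs=19; c'=3/10, d'=19/10
row 2: denom=10−3·3/10=91/10; d'=(-22−3·19/10)/(91/10)=-277/91
row 3: denom=6−2·20/91=506/91; d'=(18−2·-277/91)/(506/91)=1096/253
back: M3=1096/253
back: M2=-277/91−20/91·1096/253=-1011/253
back: M1=19/10−3/10·-1011/253=784/253
M: M0=0, M1=784/253, M2=-1011/253, M3=1096/253, M4=0
seg 0: a=0, c=M0/2=0, d=(M1−M0)/(6·2)=196/759, b=Δ0−h0·(2M0+M1)/6=-3845/1518
seg 1: a=-3, c=M1/2=392/253, d=(M2−M1)/(6·3)=-1795/4554, b=Δ1−h1·(2M1+M2)/6=859/1518
seg 2: a=2, c=M2/2=-1011/506, d=(M3−M2)/(6·2)=2107/3036, b=Δ2−h2·(2M2+M3)/6=-592/759
seg 3: a=-2, c=M3/2=548/253, d=(M4−M3)/(6·1)=-548/759, b=Δ3−h3·(2M3+M4)/6=-337/759
t_q=7/2 → seg 1, τ=3/2; S=-3+859/1518·τ+392/253·τ²+-1795/4554·τ³=19/4048

  seg 0: a=0 b=-3845/1518 c=0 d=196/759
  seg 1: a=-3 b=859/1518 c=392/253 d=-1795/4554
  seg 2: a=2 b=-592/759 c=-1011/506 d=2107/3036
  seg 3: a=-2 b=-337/759 c=548/253 d=-548/759
S(7/2) = 19/4048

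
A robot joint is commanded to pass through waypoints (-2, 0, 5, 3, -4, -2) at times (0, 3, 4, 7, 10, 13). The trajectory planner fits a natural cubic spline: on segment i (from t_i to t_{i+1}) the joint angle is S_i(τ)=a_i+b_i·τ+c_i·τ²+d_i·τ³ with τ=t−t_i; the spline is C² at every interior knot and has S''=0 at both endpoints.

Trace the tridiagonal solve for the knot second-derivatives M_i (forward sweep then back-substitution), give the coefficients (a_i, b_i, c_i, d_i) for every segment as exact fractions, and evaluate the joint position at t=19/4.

  seg 0: a=-2 b=-1064/849 c=0 d=1630/7641
  seg 1: a=0 b=3826/849 c=1630/849 d=-1211/849
  seg 2: a=5 b=1151/283 c=-2003/849 d=1990/7641
  seg 3: a=3 b=-865/283 c=-13/849 d=653/7641
  seg 4: a=-4 b=-238/283 c=640/849 d=-640/7641
S(19/4) = 61881/9056

Δ: Δ0=2/3, Δ1=5, Δ2=-2/3, Δ3=-7/3, Δ4=2/3
row 1: diag=8, rhs=26; c'=1/8, d'=13/4
row 2: denom=8−1·1/8=63/8; d'=(-34−1·13/4)/(63/8)=-298/63
row 3: denom=12−3·8/21=76/7; d'=(-10−3·-298/63)/(76/7)=22/57
row 4: denom=12−3·21/76=849/76; d'=(18−3·22/57)/(849/76)=1280/849
back: M4=1280/849
back: M3=22/57−21/76·1280/849=-26/849
back: M2=-298/63−8/21·-26/849=-4006/849
back: M1=13/4−1/8·-4006/849=3260/849
M: M0=0, M1=3260/849, M2=-4006/849, M3=-26/849, M4=1280/849, M5=0
seg 0: a=-2, c=M0/2=0, d=(M1−M0)/(6·3)=1630/7641, b=Δ0−h0·(2M0+M1)/6=-1064/849
seg 1: a=0, c=M1/2=1630/849, d=(M2−M1)/(6·1)=-1211/849, b=Δ1−h1·(2M1+M2)/6=3826/849
seg 2: a=5, c=M2/2=-2003/849, d=(M3−M2)/(6·3)=1990/7641, b=Δ2−h2·(2M2+M3)/6=1151/283
seg 3: a=3, c=M3/2=-13/849, d=(M4−M3)/(6·3)=653/7641, b=Δ3−h3·(2M3+M4)/6=-865/283
seg 4: a=-4, c=M4/2=640/849, d=(M5−M4)/(6·3)=-640/7641, b=Δ4−h4·(2M4+M5)/6=-238/283
t_q=19/4 → seg 2, τ=3/4; S=5+1151/283·τ+-2003/849·τ²+1990/7641·τ³=61881/9056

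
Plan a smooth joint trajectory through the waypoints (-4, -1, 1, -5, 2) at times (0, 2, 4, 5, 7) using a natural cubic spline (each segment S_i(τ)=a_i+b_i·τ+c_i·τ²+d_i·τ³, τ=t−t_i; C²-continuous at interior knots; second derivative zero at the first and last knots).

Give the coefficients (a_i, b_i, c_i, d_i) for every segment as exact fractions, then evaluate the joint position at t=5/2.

Δ: Δ0=3/2, Δ1=1, Δ2=-6, Δ3=7/2
row 1: diag=8, rhs=-3; c'=1/4, d'=-3/8
row 2: denom=6−2·1/4=11/2; d'=(-42−2·-3/8)/(11/2)=-15/2
row 3: denom=6−1·2/11=64/11; d'=(57−1·-15/2)/(64/11)=1419/128
back: M3=1419/128
back: M2=-15/2−2/11·1419/128=-609/64
back: M1=-3/8−1/4·-609/64=513/256
M: M0=0, M1=513/256, M2=-609/64, M3=1419/128, M4=0
seg 0: a=-4, c=M0/2=0, d=(M1−M0)/(6·2)=171/1024, b=Δ0−h0·(2M0+M1)/6=213/256
seg 1: a=-1, c=M1/2=513/512, d=(M2−M1)/(6·2)=-983/1024, b=Δ1−h1·(2M1+M2)/6=363/128
seg 2: a=1, c=M2/2=-609/128, d=(M3−M2)/(6·1)=879/256, b=Δ2−h2·(2M2+M3)/6=-1197/256
seg 3: a=-5, c=M3/2=1419/256, d=(M4−M3)/(6·2)=-473/512, b=Δ3−h3·(2M3+M4)/6=-249/64
t_q=5/2 → seg 1, τ=1/2; S=-1+363/128·τ+513/512·τ²+-983/1024·τ³=4493/8192

  seg 0: a=-4 b=213/256 c=0 d=171/1024
  seg 1: a=-1 b=363/128 c=513/512 d=-983/1024
  seg 2: a=1 b=-1197/256 c=-609/128 d=879/256
  seg 3: a=-5 b=-249/64 c=1419/256 d=-473/512
S(5/2) = 4493/8192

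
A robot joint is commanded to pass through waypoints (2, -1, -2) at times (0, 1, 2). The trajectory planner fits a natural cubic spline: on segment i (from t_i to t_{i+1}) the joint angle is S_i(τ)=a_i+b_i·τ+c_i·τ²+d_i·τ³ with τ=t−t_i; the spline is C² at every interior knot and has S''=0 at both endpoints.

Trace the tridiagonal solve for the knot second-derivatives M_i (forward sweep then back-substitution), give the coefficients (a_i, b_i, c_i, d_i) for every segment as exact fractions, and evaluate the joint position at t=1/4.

  seg 0: a=2 b=-7/2 c=0 d=1/2
  seg 1: a=-1 b=-2 c=3/2 d=-1/2
S(1/4) = 145/128

Δ: Δ0=-3, Δ1=-1
row 1: diag=4, rhs=12; c'=1/4, d'=3
back: M1=3
M: M0=0, M1=3, M2=0
seg 0: a=2, c=M0/2=0, d=(M1−M0)/(6·1)=1/2, b=Δ0−h0·(2M0+M1)/6=-7/2
seg 1: a=-1, c=M1/2=3/2, d=(M2−M1)/(6·1)=-1/2, b=Δ1−h1·(2M1+M2)/6=-2
t_q=1/4 → seg 0, τ=1/4; S=2+-7/2·τ+0·τ²+1/2·τ³=145/128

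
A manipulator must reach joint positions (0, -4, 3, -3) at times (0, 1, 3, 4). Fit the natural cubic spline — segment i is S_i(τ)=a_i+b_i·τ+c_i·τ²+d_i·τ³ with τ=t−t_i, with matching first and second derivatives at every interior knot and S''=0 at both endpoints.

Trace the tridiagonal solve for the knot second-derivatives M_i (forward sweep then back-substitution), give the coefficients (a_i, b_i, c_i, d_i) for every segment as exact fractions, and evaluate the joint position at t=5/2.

Δ: Δ0=-4, Δ1=7/2, Δ2=-6
row 1: diag=6, rhs=45; c'=1/3, d'=15/2
row 2: denom=6−2·1/3=16/3; d'=(-57−2·15/2)/(16/3)=-27/2
back: M2=-27/2
back: M1=15/2−1/3·-27/2=12
M: M0=0, M1=12, M2=-27/2, M3=0
seg 0: a=0, c=M0/2=0, d=(M1−M0)/(6·1)=2, b=Δ0−h0·(2M0+M1)/6=-6
seg 1: a=-4, c=M1/2=6, d=(M2−M1)/(6·2)=-17/8, b=Δ1−h1·(2M1+M2)/6=0
seg 2: a=3, c=M2/2=-27/4, d=(M3−M2)/(6·1)=9/4, b=Δ2−h2·(2M2+M3)/6=-3/2
t_q=5/2 → seg 1, τ=3/2; S=-4+0·τ+6·τ²+-17/8·τ³=149/64

  seg 0: a=0 b=-6 c=0 d=2
  seg 1: a=-4 b=0 c=6 d=-17/8
  seg 2: a=3 b=-3/2 c=-27/4 d=9/4
S(5/2) = 149/64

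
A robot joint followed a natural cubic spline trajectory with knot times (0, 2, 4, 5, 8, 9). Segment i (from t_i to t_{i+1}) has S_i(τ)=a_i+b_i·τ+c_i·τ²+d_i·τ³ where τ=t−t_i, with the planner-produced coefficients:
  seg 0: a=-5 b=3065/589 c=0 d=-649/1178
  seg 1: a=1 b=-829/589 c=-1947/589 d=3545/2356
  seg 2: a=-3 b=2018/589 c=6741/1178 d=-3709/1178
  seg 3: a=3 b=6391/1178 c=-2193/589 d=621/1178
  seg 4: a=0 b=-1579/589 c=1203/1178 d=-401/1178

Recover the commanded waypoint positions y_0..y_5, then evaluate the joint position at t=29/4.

y_0=-5 y_1=1 y_2=-3 y_3=3 y_4=0 y_5=-2
S(29/4) = 9375/3968

y_0 = S_0(0) = a_0 = -5
y_1 = S_1(0) = a_1 = 1
y_2 = S_2(0) = a_2 = -3
y_3 = S_3(0) = a_3 = 3
y_4 = S_4(0) = a_4 = 0
y_5 = S_4(1) = -2
t_q=29/4 is in segment 3 (τ=9/4); S_3(τ)=9375/3968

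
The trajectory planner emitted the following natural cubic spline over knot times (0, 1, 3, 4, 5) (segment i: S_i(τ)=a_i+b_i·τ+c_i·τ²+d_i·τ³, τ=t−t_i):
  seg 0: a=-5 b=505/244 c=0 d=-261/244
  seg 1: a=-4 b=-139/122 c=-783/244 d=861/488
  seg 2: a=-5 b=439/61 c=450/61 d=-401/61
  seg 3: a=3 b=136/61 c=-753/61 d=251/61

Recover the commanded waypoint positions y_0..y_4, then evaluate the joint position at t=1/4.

y_0 = S_0(0) = a_0 = -5
y_1 = S_1(0) = a_1 = -4
y_2 = S_2(0) = a_2 = -5
y_3 = S_3(0) = a_3 = 3
y_4 = S_3(1) = -3
t_q=1/4 is in segment 0 (τ=1/4); S_0(τ)=-70261/15616

y_0=-5 y_1=-4 y_2=-5 y_3=3 y_4=-3
S(1/4) = -70261/15616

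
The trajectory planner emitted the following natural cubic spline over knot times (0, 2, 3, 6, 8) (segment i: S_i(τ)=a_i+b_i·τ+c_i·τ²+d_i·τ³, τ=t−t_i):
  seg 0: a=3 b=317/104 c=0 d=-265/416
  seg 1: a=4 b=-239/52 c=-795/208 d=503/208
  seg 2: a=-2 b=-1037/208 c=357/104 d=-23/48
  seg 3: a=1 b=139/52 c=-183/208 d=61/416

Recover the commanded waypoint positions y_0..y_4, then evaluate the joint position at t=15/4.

y_0 = S_0(0) = a_0 = 3
y_1 = S_1(0) = a_1 = 4
y_2 = S_2(0) = a_2 = -2
y_3 = S_3(0) = a_3 = 1
y_4 = S_3(2) = 4
t_q=15/4 is in segment 2 (τ=3/4); S_2(τ)=-53387/13312

y_0=3 y_1=4 y_2=-2 y_3=1 y_4=4
S(15/4) = -53387/13312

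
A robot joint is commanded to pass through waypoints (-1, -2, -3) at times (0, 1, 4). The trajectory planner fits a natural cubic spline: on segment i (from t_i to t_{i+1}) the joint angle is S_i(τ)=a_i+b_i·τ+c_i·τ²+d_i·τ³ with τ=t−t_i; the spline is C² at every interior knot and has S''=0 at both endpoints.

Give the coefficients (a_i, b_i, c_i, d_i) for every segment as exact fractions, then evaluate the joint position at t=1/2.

Δ: Δ0=-1, Δ1=-1/3
row 1: diag=8, rhs=4; c'=3/8, d'=1/2
back: M1=1/2
M: M0=0, M1=1/2, M2=0
seg 0: a=-1, c=M0/2=0, d=(M1−M0)/(6·1)=1/12, b=Δ0−h0·(2M0+M1)/6=-13/12
seg 1: a=-2, c=M1/2=1/4, d=(M2−M1)/(6·3)=-1/36, b=Δ1−h1·(2M1+M2)/6=-5/6
t_q=1/2 → seg 0, τ=1/2; S=-1+-13/12·τ+0·τ²+1/12·τ³=-49/32

  seg 0: a=-1 b=-13/12 c=0 d=1/12
  seg 1: a=-2 b=-5/6 c=1/4 d=-1/36
S(1/2) = -49/32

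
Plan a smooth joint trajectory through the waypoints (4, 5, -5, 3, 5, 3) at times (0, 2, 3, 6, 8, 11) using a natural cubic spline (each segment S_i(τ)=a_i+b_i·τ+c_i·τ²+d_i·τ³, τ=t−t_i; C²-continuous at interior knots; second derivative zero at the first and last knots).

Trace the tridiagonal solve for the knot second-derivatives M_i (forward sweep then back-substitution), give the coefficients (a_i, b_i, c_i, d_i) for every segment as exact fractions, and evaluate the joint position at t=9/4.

  seg 0: a=4 b=4684/993 c=0 d=-8375/7944
  seg 1: a=5 b=-15757/1986 c=-8375/1324 d=16919/3972
  seg 2: a=-5 b=-31007/3972 c=2136/331 d=-35297/35748
  seg 3: a=3 b=8447/1986 c=-9665/3972 d=267/662
  seg 4: a=5 b=-1271/1986 c=-53/3972 d=53/35748
S(9/4) = 227745/84736

Δ: Δ0=1/2, Δ1=-10, Δ2=8/3, Δ3=1, Δ4=-2/3
row 1: diag=6, rhs=-63; c'=1/6, d'=-21/2
row 2: denom=8−1·1/6=47/6; d'=(76−1·-21/2)/(47/6)=519/47
row 3: denom=10−3·18/47=416/47; d'=(-10−3·519/47)/(416/47)=-2027/416
row 4: denom=10−2·47/208=993/104; d'=(-10−2·-2027/416)/(993/104)=-53/1986
back: M4=-53/1986
back: M3=-2027/416−47/208·-53/1986=-9665/1986
back: M2=519/47−18/47·-9665/1986=4272/331
back: M1=-21/2−1/6·4272/331=-8375/662
M: M0=0, M1=-8375/662, M2=4272/331, M3=-9665/1986, M4=-53/1986, M5=0
seg 0: a=4, c=M0/2=0, d=(M1−M0)/(6·2)=-8375/7944, b=Δ0−h0·(2M0+M1)/6=4684/993
seg 1: a=5, c=M1/2=-8375/1324, d=(M2−M1)/(6·1)=16919/3972, b=Δ1−h1·(2M1+M2)/6=-15757/1986
seg 2: a=-5, c=M2/2=2136/331, d=(M3−M2)/(6·3)=-35297/35748, b=Δ2−h2·(2M2+M3)/6=-31007/3972
seg 3: a=3, c=M3/2=-9665/3972, d=(M4−M3)/(6·2)=267/662, b=Δ3−h3·(2M3+M4)/6=8447/1986
seg 4: a=5, c=M4/2=-53/3972, d=(M5−M4)/(6·3)=53/35748, b=Δ4−h4·(2M4+M5)/6=-1271/1986
t_q=9/4 → seg 1, τ=1/4; S=5+-15757/1986·τ+-8375/1324·τ²+16919/3972·τ³=227745/84736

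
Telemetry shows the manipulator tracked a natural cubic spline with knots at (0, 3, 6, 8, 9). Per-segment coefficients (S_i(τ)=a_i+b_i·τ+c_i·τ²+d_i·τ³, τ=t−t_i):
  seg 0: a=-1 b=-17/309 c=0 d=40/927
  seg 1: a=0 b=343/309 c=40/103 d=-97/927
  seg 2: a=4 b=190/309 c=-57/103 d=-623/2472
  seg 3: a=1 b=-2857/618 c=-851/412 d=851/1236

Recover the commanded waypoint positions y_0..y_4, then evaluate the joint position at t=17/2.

y_0=-1 y_1=0 y_2=4 y_3=1 y_4=-5
S(17/2) = -5741/3296

y_0 = S_0(0) = a_0 = -1
y_1 = S_1(0) = a_1 = 0
y_2 = S_2(0) = a_2 = 4
y_3 = S_3(0) = a_3 = 1
y_4 = S_3(1) = -5
t_q=17/2 is in segment 3 (τ=1/2); S_3(τ)=-5741/3296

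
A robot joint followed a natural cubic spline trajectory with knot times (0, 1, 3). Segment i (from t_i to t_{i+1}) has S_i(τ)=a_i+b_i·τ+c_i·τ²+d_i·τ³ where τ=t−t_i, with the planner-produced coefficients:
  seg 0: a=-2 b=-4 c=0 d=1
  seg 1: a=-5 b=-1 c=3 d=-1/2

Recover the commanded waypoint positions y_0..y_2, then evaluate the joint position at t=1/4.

y_0=-2 y_1=-5 y_2=1
S(1/4) = -191/64

y_0 = S_0(0) = a_0 = -2
y_1 = S_1(0) = a_1 = -5
y_2 = S_1(2) = 1
t_q=1/4 is in segment 0 (τ=1/4); S_0(τ)=-191/64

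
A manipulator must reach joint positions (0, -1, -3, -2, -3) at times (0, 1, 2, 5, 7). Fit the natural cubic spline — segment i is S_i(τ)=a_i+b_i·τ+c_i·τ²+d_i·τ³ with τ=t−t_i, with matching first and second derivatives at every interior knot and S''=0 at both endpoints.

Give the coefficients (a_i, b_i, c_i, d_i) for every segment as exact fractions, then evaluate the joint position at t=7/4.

Δ: Δ0=-1, Δ1=-2, Δ2=1/3, Δ3=-1/2
row 1: diag=4, rhs=-6; c'=1/4, d'=-3/2
row 2: denom=8−1·1/4=31/4; d'=(14−1·-3/2)/(31/4)=2
row 3: denom=10−3·12/31=274/31; d'=(-5−3·2)/(274/31)=-341/274
back: M3=-341/274
back: M2=2−12/31·-341/274=340/137
back: M1=-3/2−1/4·340/137=-581/274
M: M0=0, M1=-581/274, M2=340/137, M3=-341/274, M4=0
seg 0: a=0, c=M0/2=0, d=(M1−M0)/(6·1)=-581/1644, b=Δ0−h0·(2M0+M1)/6=-1063/1644
seg 1: a=-1, c=M1/2=-581/548, d=(M2−M1)/(6·1)=1261/1644, b=Δ1−h1·(2M1+M2)/6=-1403/822
seg 2: a=-3, c=M2/2=170/137, d=(M3−M2)/(6·3)=-1021/4932, b=Δ2−h2·(2M2+M3)/6=-2509/1644
seg 3: a=-2, c=M3/2=-341/548, d=(M4−M3)/(6·2)=341/3288, b=Δ3−h3·(2M3+M4)/6=271/822
t_q=7/4 → seg 1, τ=3/4; S=-1+-1403/822·τ+-581/548·τ²+1261/1644·τ³=-89535/35072

  seg 0: a=0 b=-1063/1644 c=0 d=-581/1644
  seg 1: a=-1 b=-1403/822 c=-581/548 d=1261/1644
  seg 2: a=-3 b=-2509/1644 c=170/137 d=-1021/4932
  seg 3: a=-2 b=271/822 c=-341/548 d=341/3288
S(7/4) = -89535/35072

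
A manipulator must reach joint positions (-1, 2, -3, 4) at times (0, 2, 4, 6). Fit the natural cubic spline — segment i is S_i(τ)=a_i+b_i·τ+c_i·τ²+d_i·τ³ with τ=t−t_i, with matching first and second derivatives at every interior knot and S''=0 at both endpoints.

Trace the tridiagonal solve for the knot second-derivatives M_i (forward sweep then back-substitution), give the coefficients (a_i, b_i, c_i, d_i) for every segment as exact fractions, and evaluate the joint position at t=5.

  seg 0: a=-1 b=89/30 c=0 d=-11/30
  seg 1: a=2 b=-43/30 c=-11/5 d=5/6
  seg 2: a=-3 b=-7/30 c=14/5 d=-7/15
S(5) = -9/10

Δ: Δ0=3/2, Δ1=-5/2, Δ2=7/2
row 1: diag=8, rhs=-24; c'=1/4, d'=-3
row 2: denom=8−2·1/4=15/2; d'=(36−2·-3)/(15/2)=28/5
back: M2=28/5
back: M1=-3−1/4·28/5=-22/5
M: M0=0, M1=-22/5, M2=28/5, M3=0
seg 0: a=-1, c=M0/2=0, d=(M1−M0)/(6·2)=-11/30, b=Δ0−h0·(2M0+M1)/6=89/30
seg 1: a=2, c=M1/2=-11/5, d=(M2−M1)/(6·2)=5/6, b=Δ1−h1·(2M1+M2)/6=-43/30
seg 2: a=-3, c=M2/2=14/5, d=(M3−M2)/(6·2)=-7/15, b=Δ2−h2·(2M2+M3)/6=-7/30
t_q=5 → seg 2, τ=1; S=-3+-7/30·τ+14/5·τ²+-7/15·τ³=-9/10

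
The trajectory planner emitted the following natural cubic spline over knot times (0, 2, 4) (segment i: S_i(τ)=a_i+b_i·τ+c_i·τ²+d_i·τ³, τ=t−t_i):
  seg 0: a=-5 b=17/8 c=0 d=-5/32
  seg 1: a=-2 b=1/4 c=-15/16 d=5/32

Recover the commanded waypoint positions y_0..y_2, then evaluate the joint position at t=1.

y_0=-5 y_1=-2 y_2=-4
S(1) = -97/32

y_0 = S_0(0) = a_0 = -5
y_1 = S_1(0) = a_1 = -2
y_2 = S_1(2) = -4
t_q=1 is in segment 0 (τ=1); S_0(τ)=-97/32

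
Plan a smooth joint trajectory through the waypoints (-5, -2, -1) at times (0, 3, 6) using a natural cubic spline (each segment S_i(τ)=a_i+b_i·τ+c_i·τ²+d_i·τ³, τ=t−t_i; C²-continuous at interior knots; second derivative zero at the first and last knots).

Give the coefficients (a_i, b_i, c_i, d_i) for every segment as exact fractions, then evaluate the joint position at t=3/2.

  seg 0: a=-5 b=7/6 c=0 d=-1/54
  seg 1: a=-2 b=2/3 c=-1/6 d=1/54
S(3/2) = -53/16

Δ: Δ0=1, Δ1=1/3
row 1: diag=12, rhs=-4; c'=1/4, d'=-1/3
back: M1=-1/3
M: M0=0, M1=-1/3, M2=0
seg 0: a=-5, c=M0/2=0, d=(M1−M0)/(6·3)=-1/54, b=Δ0−h0·(2M0+M1)/6=7/6
seg 1: a=-2, c=M1/2=-1/6, d=(M2−M1)/(6·3)=1/54, b=Δ1−h1·(2M1+M2)/6=2/3
t_q=3/2 → seg 0, τ=3/2; S=-5+7/6·τ+0·τ²+-1/54·τ³=-53/16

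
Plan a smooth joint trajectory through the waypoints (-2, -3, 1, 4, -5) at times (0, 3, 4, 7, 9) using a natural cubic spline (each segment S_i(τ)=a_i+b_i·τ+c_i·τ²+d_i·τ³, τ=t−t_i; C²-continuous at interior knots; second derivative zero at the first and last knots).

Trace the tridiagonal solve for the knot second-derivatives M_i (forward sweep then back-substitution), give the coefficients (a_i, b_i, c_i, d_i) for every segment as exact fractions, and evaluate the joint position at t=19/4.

Δ: Δ0=-1/3, Δ1=4, Δ2=1, Δ3=-9/2
row 1: diag=8, rhs=26; c'=1/8, d'=13/4
row 2: denom=8−1·1/8=63/8; d'=(-18−1·13/4)/(63/8)=-170/63
row 3: denom=10−3·8/21=62/7; d'=(-33−3·-170/63)/(62/7)=-523/186
back: M3=-523/186
back: M2=-170/63−8/21·-523/186=-454/279
back: M1=13/4−1/8·-454/279=1927/558
M: M0=0, M1=1927/558, M2=-454/279, M3=-523/186, M4=0
seg 0: a=-2, c=M0/2=0, d=(M1−M0)/(6·3)=1927/10044, b=Δ0−h0·(2M0+M1)/6=-2299/1116
seg 1: a=-3, c=M1/2=1927/1116, d=(M2−M1)/(6·1)=-105/124, b=Δ1−h1·(2M1+M2)/6=1741/558
seg 2: a=1, c=M2/2=-227/279, d=(M3−M2)/(6·3)=-661/10044, b=Δ2−h2·(2M2+M3)/6=4501/1116
seg 3: a=4, c=M3/2=-523/372, d=(M4−M3)/(6·2)=523/2232, b=Δ3−h3·(2M3+M4)/6=-1465/558
t_q=19/4 → seg 2, τ=3/4; S=1+4501/1116·τ+-227/279·τ²+-661/10044·τ³=28089/7936

  seg 0: a=-2 b=-2299/1116 c=0 d=1927/10044
  seg 1: a=-3 b=1741/558 c=1927/1116 d=-105/124
  seg 2: a=1 b=4501/1116 c=-227/279 d=-661/10044
  seg 3: a=4 b=-1465/558 c=-523/372 d=523/2232
S(19/4) = 28089/7936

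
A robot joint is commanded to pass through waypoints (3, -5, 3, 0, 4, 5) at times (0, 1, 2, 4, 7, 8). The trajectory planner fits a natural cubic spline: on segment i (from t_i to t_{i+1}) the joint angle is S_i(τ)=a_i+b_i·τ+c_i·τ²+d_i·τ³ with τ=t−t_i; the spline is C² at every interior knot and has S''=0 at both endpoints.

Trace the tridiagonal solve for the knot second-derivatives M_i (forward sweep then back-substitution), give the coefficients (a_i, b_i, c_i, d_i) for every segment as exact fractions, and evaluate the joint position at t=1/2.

  seg 0: a=3 b=-22879/1806 c=0 d=8431/1806
  seg 1: a=-5 b=1207/903 c=8431/602 d=-13259/1806
  seg 2: a=3 b=1889/258 c=-2414/301 d=3259/1806
  seg 3: a=0 b=-5605/1806 c=845/301 d=-2399/5418
  seg 4: a=4 b=1612/903 c=-709/602 d=709/1806
S(1/2) = -13247/4816

Δ: Δ0=-8, Δ1=8, Δ2=-3/2, Δ3=4/3, Δ4=1
row 1: diag=4, rhs=96; c'=1/4, d'=24
row 2: denom=6−1·1/4=23/4; d'=(-57−1·24)/(23/4)=-324/23
row 3: denom=10−2·8/23=214/23; d'=(17−2·-324/23)/(214/23)=1039/214
row 4: denom=8−3·69/214=1505/214; d'=(-2−3·1039/214)/(1505/214)=-709/301
back: M4=-709/301
back: M3=1039/214−69/214·-709/301=1690/301
back: M2=-324/23−8/23·1690/301=-4828/301
back: M1=24−1/4·-4828/301=8431/301
M: M0=0, M1=8431/301, M2=-4828/301, M3=1690/301, M4=-709/301, M5=0
seg 0: a=3, c=M0/2=0, d=(M1−M0)/(6·1)=8431/1806, b=Δ0−h0·(2M0+M1)/6=-22879/1806
seg 1: a=-5, c=M1/2=8431/602, d=(M2−M1)/(6·1)=-13259/1806, b=Δ1−h1·(2M1+M2)/6=1207/903
seg 2: a=3, c=M2/2=-2414/301, d=(M3−M2)/(6·2)=3259/1806, b=Δ2−h2·(2M2+M3)/6=1889/258
seg 3: a=0, c=M3/2=845/301, d=(M4−M3)/(6·3)=-2399/5418, b=Δ3−h3·(2M3+M4)/6=-5605/1806
seg 4: a=4, c=M4/2=-709/602, d=(M5−M4)/(6·1)=709/1806, b=Δ4−h4·(2M4+M5)/6=1612/903
t_q=1/2 → seg 0, τ=1/2; S=3+-22879/1806·τ+0·τ²+8431/1806·τ³=-13247/4816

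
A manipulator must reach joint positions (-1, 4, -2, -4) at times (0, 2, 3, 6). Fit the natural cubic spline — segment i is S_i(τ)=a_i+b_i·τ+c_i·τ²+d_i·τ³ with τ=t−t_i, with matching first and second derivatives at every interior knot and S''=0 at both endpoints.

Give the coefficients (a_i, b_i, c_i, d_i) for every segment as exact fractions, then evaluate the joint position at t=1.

  seg 0: a=-1 b=1585/282 c=0 d=-110/141
  seg 1: a=4 b=-1055/282 c=-220/47 d=683/282
  seg 2: a=-2 b=-823/141 c=243/94 d=-27/94
S(1) = 361/94

Δ: Δ0=5/2, Δ1=-6, Δ2=-2/3
row 1: diag=6, rhs=-51; c'=1/6, d'=-17/2
row 2: denom=8−1·1/6=47/6; d'=(32−1·-17/2)/(47/6)=243/47
back: M2=243/47
back: M1=-17/2−1/6·243/47=-440/47
M: M0=0, M1=-440/47, M2=243/47, M3=0
seg 0: a=-1, c=M0/2=0, d=(M1−M0)/(6·2)=-110/141, b=Δ0−h0·(2M0+M1)/6=1585/282
seg 1: a=4, c=M1/2=-220/47, d=(M2−M1)/(6·1)=683/282, b=Δ1−h1·(2M1+M2)/6=-1055/282
seg 2: a=-2, c=M2/2=243/94, d=(M3−M2)/(6·3)=-27/94, b=Δ2−h2·(2M2+M3)/6=-823/141
t_q=1 → seg 0, τ=1; S=-1+1585/282·τ+0·τ²+-110/141·τ³=361/94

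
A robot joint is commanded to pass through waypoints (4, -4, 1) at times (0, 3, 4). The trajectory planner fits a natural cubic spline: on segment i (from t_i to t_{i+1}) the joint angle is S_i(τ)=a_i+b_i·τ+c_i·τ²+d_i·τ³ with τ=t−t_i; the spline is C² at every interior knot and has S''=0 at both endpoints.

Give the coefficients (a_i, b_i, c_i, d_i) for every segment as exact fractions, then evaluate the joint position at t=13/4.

Δ: Δ0=-8/3, Δ1=5
row 1: diag=8, rhs=46; c'=1/8, d'=23/4
back: M1=23/4
M: M0=0, M1=23/4, M2=0
seg 0: a=4, c=M0/2=0, d=(M1−M0)/(6·3)=23/72, b=Δ0−h0·(2M0+M1)/6=-133/24
seg 1: a=-4, c=M1/2=23/8, d=(M2−M1)/(6·1)=-23/24, b=Δ1−h1·(2M1+M2)/6=37/12
t_q=13/4 → seg 1, τ=1/4; S=-4+37/12·τ+23/8·τ²+-23/24·τ³=-1569/512

  seg 0: a=4 b=-133/24 c=0 d=23/72
  seg 1: a=-4 b=37/12 c=23/8 d=-23/24
S(13/4) = -1569/512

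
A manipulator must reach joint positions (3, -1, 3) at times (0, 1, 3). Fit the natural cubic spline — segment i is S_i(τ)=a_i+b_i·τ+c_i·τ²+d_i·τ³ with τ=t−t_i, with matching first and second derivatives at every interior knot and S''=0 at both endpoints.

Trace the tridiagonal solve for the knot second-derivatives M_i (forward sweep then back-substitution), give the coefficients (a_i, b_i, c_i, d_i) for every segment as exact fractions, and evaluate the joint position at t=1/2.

Δ: Δ0=-4, Δ1=2
row 1: diag=6, rhs=36; c'=1/3, d'=6
back: M1=6
M: M0=0, M1=6, M2=0
seg 0: a=3, c=M0/2=0, d=(M1−M0)/(6·1)=1, b=Δ0−h0·(2M0+M1)/6=-5
seg 1: a=-1, c=M1/2=3, d=(M2−M1)/(6·2)=-1/2, b=Δ1−h1·(2M1+M2)/6=-2
t_q=1/2 → seg 0, τ=1/2; S=3+-5·τ+0·τ²+1·τ³=5/8

  seg 0: a=3 b=-5 c=0 d=1
  seg 1: a=-1 b=-2 c=3 d=-1/2
S(1/2) = 5/8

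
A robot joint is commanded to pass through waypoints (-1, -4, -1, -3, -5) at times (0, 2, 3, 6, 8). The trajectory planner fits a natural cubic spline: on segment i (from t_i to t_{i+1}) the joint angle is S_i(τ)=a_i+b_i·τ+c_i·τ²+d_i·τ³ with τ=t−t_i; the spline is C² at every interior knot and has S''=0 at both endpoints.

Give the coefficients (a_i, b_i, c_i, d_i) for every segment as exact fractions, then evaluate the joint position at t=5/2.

Δ: Δ0=-3/2, Δ1=3, Δ2=-2/3, Δ3=-1
row 1: diag=6, rhs=27; c'=1/6, d'=9/2
row 2: denom=8−1·1/6=47/6; d'=(-22−1·9/2)/(47/6)=-159/47
row 3: denom=10−3·18/47=416/47; d'=(-2−3·-159/47)/(416/47)=383/416
back: M3=383/416
back: M2=-159/47−18/47·383/416=-777/208
back: M1=9/2−1/6·-777/208=2131/416
M: M0=0, M1=2131/416, M2=-777/208, M3=383/416, M4=0
seg 0: a=-1, c=M0/2=0, d=(M1−M0)/(6·2)=2131/4992, b=Δ0−h0·(2M0+M1)/6=-4003/1248
seg 1: a=-4, c=M1/2=2131/832, d=(M2−M1)/(6·1)=-3685/2496, b=Δ1−h1·(2M1+M2)/6=1195/624
seg 2: a=-1, c=M2/2=-777/416, d=(M3−M2)/(6·3)=149/576, b=Δ2−h2·(2M2+M3)/6=6511/2496
seg 3: a=-3, c=M3/2=383/832, d=(M4−M3)/(6·2)=-383/4992, b=Δ3−h3·(2M3+M4)/6=-1007/624
t_q=5/2 → seg 1, τ=1/2; S=-4+1195/624·τ+2131/832·τ²+-3685/2496·τ³=-17217/6656

  seg 0: a=-1 b=-4003/1248 c=0 d=2131/4992
  seg 1: a=-4 b=1195/624 c=2131/832 d=-3685/2496
  seg 2: a=-1 b=6511/2496 c=-777/416 d=149/576
  seg 3: a=-3 b=-1007/624 c=383/832 d=-383/4992
S(5/2) = -17217/6656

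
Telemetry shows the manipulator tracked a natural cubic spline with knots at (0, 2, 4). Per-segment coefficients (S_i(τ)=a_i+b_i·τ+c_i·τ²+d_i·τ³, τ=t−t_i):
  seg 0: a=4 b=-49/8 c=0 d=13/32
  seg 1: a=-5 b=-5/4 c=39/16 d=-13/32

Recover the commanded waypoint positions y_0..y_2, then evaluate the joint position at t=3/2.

y_0=4 y_1=-5 y_2=-1
S(3/2) = -977/256

y_0 = S_0(0) = a_0 = 4
y_1 = S_1(0) = a_1 = -5
y_2 = S_1(2) = -1
t_q=3/2 is in segment 0 (τ=3/2); S_0(τ)=-977/256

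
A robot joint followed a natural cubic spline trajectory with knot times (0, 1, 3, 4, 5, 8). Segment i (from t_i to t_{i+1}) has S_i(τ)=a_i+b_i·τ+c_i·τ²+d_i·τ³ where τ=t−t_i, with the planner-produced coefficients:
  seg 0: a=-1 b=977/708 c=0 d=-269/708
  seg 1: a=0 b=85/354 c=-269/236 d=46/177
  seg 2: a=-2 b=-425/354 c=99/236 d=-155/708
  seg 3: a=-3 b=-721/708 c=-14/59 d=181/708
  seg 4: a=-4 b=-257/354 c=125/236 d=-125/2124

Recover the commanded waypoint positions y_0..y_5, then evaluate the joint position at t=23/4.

y_0 = S_0(0) = a_0 = -1
y_1 = S_1(0) = a_1 = 0
y_2 = S_2(0) = a_2 = -2
y_3 = S_3(0) = a_3 = -3
y_4 = S_4(0) = a_4 = -4
y_5 = S_4(3) = -3
t_q=23/4 is in segment 4 (τ=3/4); S_4(τ)=-64515/15104

y_0=-1 y_1=0 y_2=-2 y_3=-3 y_4=-4 y_5=-3
S(23/4) = -64515/15104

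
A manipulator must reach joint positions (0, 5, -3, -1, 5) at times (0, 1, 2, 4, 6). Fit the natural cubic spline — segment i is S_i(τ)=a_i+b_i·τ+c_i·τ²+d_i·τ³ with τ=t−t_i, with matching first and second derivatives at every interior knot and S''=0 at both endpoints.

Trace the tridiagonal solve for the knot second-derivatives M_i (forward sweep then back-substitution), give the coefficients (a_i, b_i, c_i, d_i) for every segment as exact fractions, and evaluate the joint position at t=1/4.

Δ: Δ0=5, Δ1=-8, Δ2=1, Δ3=3
row 1: diag=4, rhs=-78; c'=1/4, d'=-39/2
row 2: denom=6−1·1/4=23/4; d'=(54−1·-39/2)/(23/4)=294/23
row 3: denom=8−2·8/23=168/23; d'=(12−2·294/23)/(168/23)=-13/7
back: M3=-13/7
back: M2=294/23−8/23·-13/7=94/7
back: M1=-39/2−1/4·94/7=-160/7
M: M0=0, M1=-160/7, M2=94/7, M3=-13/7, M4=0
seg 0: a=0, c=M0/2=0, d=(M1−M0)/(6·1)=-80/21, b=Δ0−h0·(2M0+M1)/6=185/21
seg 1: a=5, c=M1/2=-80/7, d=(M2−M1)/(6·1)=127/21, b=Δ1−h1·(2M1+M2)/6=-55/21
seg 2: a=-3, c=M2/2=47/7, d=(M3−M2)/(6·2)=-107/84, b=Δ2−h2·(2M2+M3)/6=-22/3
seg 3: a=-1, c=M3/2=-13/14, d=(M4−M3)/(6·2)=13/84, b=Δ3−h3·(2M3+M4)/6=89/21
t_q=1/4 → seg 0, τ=1/4; S=0+185/21·τ+0·τ²+-80/21·τ³=15/7

  seg 0: a=0 b=185/21 c=0 d=-80/21
  seg 1: a=5 b=-55/21 c=-80/7 d=127/21
  seg 2: a=-3 b=-22/3 c=47/7 d=-107/84
  seg 3: a=-1 b=89/21 c=-13/14 d=13/84
S(1/4) = 15/7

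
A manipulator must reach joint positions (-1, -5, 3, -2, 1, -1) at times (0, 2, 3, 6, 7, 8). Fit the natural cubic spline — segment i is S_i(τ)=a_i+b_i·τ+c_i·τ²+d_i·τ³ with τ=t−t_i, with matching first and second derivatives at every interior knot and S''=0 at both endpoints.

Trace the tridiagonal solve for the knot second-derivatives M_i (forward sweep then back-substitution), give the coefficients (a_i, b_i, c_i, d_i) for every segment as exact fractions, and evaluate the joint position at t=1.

Δ: Δ0=-2, Δ1=8, Δ2=-5/3, Δ3=3, Δ4=-2
row 1: diag=6, rhs=60; c'=1/6, d'=10
row 2: denom=8−1·1/6=47/6; d'=(-58−1·10)/(47/6)=-408/47
row 3: denom=8−3·18/47=322/47; d'=(28−3·-408/47)/(322/47)=1270/161
row 4: denom=4−1·47/322=1241/322; d'=(-30−1·1270/161)/(1241/322)=-12200/1241
back: M4=-12200/1241
back: M3=1270/161−47/322·-12200/1241=11570/1241
back: M2=-408/47−18/47·11570/1241=-15204/1241
back: M1=10−1/6·-15204/1241=14944/1241
M: M0=0, M1=14944/1241, M2=-15204/1241, M3=11570/1241, M4=-12200/1241, M5=0
seg 0: a=-1, c=M0/2=0, d=(M1−M0)/(6·2)=3736/3723, b=Δ0−h0·(2M0+M1)/6=-22390/3723
seg 1: a=-5, c=M1/2=7472/1241, d=(M2−M1)/(6·1)=-15074/3723, b=Δ1−h1·(2M1+M2)/6=22442/3723
seg 2: a=3, c=M2/2=-7602/1241, d=(M3−M2)/(6·3)=13387/11169, b=Δ2−h2·(2M2+M3)/6=22052/3723
seg 3: a=-2, c=M3/2=5785/1241, d=(M4−M3)/(6·1)=-11885/3723, b=Δ3−h3·(2M3+M4)/6=5699/3723
seg 4: a=1, c=M4/2=-6100/1241, d=(M5−M4)/(6·1)=6100/3723, b=Δ4−h4·(2M4+M5)/6=4754/3723
t_q=1 → seg 0, τ=1; S=-1+-22390/3723·τ+0·τ²+3736/3723·τ³=-7459/1241

  seg 0: a=-1 b=-22390/3723 c=0 d=3736/3723
  seg 1: a=-5 b=22442/3723 c=7472/1241 d=-15074/3723
  seg 2: a=3 b=22052/3723 c=-7602/1241 d=13387/11169
  seg 3: a=-2 b=5699/3723 c=5785/1241 d=-11885/3723
  seg 4: a=1 b=4754/3723 c=-6100/1241 d=6100/3723
S(1) = -7459/1241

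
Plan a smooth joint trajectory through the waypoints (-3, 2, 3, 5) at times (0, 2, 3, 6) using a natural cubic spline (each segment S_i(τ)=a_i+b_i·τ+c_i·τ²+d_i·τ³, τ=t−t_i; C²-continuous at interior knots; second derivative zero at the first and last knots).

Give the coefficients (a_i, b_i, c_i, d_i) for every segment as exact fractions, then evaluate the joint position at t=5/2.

  seg 0: a=-3 b=845/282 c=0 d=-35/282
  seg 1: a=2 b=425/282 c=-35/47 d=67/282
  seg 2: a=3 b=103/141 c=-3/94 d=1/282
S(5/2) = 1953/752

Δ: Δ0=5/2, Δ1=1, Δ2=2/3
row 1: diag=6, rhs=-9; c'=1/6, d'=-3/2
row 2: denom=8−1·1/6=47/6; d'=(-2−1·-3/2)/(47/6)=-3/47
back: M2=-3/47
back: M1=-3/2−1/6·-3/47=-70/47
M: M0=0, M1=-70/47, M2=-3/47, M3=0
seg 0: a=-3, c=M0/2=0, d=(M1−M0)/(6·2)=-35/282, b=Δ0−h0·(2M0+M1)/6=845/282
seg 1: a=2, c=M1/2=-35/47, d=(M2−M1)/(6·1)=67/282, b=Δ1−h1·(2M1+M2)/6=425/282
seg 2: a=3, c=M2/2=-3/94, d=(M3−M2)/(6·3)=1/282, b=Δ2−h2·(2M2+M3)/6=103/141
t_q=5/2 → seg 1, τ=1/2; S=2+425/282·τ+-35/47·τ²+67/282·τ³=1953/752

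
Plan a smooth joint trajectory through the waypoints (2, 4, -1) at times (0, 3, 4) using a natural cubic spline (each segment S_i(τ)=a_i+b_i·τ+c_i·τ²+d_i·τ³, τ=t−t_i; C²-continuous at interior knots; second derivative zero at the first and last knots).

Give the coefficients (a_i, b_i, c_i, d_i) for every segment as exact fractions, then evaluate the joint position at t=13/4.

Δ: Δ0=2/3, Δ1=-5
row 1: diag=8, rhs=-34; c'=1/8, d'=-17/4
back: M1=-17/4
M: M0=0, M1=-17/4, M2=0
seg 0: a=2, c=M0/2=0, d=(M1−M0)/(6·3)=-17/72, b=Δ0−h0·(2M0+M1)/6=67/24
seg 1: a=4, c=M1/2=-17/8, d=(M2−M1)/(6·1)=17/24, b=Δ1−h1·(2M1+M2)/6=-43/12
t_q=13/4 → seg 1, τ=1/4; S=4+-43/12·τ+-17/8·τ²+17/24·τ³=1527/512

  seg 0: a=2 b=67/24 c=0 d=-17/72
  seg 1: a=4 b=-43/12 c=-17/8 d=17/24
S(13/4) = 1527/512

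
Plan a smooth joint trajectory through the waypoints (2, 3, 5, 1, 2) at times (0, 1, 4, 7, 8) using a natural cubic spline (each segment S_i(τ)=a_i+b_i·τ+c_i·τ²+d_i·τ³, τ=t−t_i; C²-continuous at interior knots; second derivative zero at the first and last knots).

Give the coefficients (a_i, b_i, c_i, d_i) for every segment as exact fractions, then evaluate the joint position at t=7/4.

Δ: Δ0=1, Δ1=2/3, Δ2=-4/3, Δ3=1
row 1: diag=8, rhs=-2; c'=3/8, d'=-1/4
row 2: denom=12−3·3/8=87/8; d'=(-12−3·-1/4)/(87/8)=-30/29
row 3: denom=8−3·8/29=208/29; d'=(14−3·-30/29)/(208/29)=31/13
back: M3=31/13
back: M2=-30/29−8/29·31/13=-22/13
back: M1=-1/4−3/8·-22/13=5/13
M: M0=0, M1=5/13, M2=-22/13, M3=31/13, M4=0
seg 0: a=2, c=M0/2=0, d=(M1−M0)/(6·1)=5/78, b=Δ0−h0·(2M0+M1)/6=73/78
seg 1: a=3, c=M1/2=5/26, d=(M2−M1)/(6·3)=-3/26, b=Δ1−h1·(2M1+M2)/6=44/39
seg 2: a=5, c=M2/2=-11/13, d=(M3−M2)/(6·3)=53/234, b=Δ2−h2·(2M2+M3)/6=-5/6
seg 3: a=1, c=M3/2=31/26, d=(M4−M3)/(6·1)=-31/78, b=Δ3−h3·(2M3+M4)/6=8/39
t_q=7/4 → seg 1, τ=3/4; S=3+44/39·τ+5/26·τ²+-3/26·τ³=6499/1664

  seg 0: a=2 b=73/78 c=0 d=5/78
  seg 1: a=3 b=44/39 c=5/26 d=-3/26
  seg 2: a=5 b=-5/6 c=-11/13 d=53/234
  seg 3: a=1 b=8/39 c=31/26 d=-31/78
S(7/4) = 6499/1664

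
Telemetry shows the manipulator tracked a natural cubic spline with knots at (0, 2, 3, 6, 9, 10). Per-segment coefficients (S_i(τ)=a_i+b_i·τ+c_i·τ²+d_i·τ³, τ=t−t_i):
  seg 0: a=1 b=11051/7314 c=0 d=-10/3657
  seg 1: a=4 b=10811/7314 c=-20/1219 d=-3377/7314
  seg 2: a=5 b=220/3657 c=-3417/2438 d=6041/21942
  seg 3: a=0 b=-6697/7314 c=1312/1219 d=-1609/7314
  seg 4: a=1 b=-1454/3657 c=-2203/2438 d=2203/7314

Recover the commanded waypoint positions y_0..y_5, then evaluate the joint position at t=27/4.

y_0 = S_0(0) = a_0 = 1
y_1 = S_1(0) = a_1 = 4
y_2 = S_2(0) = a_2 = 5
y_3 = S_3(0) = a_3 = 0
y_4 = S_4(0) = a_4 = 1
y_5 = S_4(1) = 0
t_q=27/4 is in segment 3 (τ=3/4); S_3(τ)=-27169/156032

y_0=1 y_1=4 y_2=5 y_3=0 y_4=1 y_5=0
S(27/4) = -27169/156032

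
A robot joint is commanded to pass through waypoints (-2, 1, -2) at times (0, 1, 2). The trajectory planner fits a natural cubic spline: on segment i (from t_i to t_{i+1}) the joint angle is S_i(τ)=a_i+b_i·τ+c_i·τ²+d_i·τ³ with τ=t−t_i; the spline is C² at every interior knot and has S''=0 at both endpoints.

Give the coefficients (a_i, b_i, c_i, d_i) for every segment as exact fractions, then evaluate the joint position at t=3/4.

Δ: Δ0=3, Δ1=-3
row 1: diag=4, rhs=-36; c'=1/4, d'=-9
back: M1=-9
M: M0=0, M1=-9, M2=0
seg 0: a=-2, c=M0/2=0, d=(M1−M0)/(6·1)=-3/2, b=Δ0−h0·(2M0+M1)/6=9/2
seg 1: a=1, c=M1/2=-9/2, d=(M2−M1)/(6·1)=3/2, b=Δ1−h1·(2M1+M2)/6=0
t_q=3/4 → seg 0, τ=3/4; S=-2+9/2·τ+0·τ²+-3/2·τ³=95/128

  seg 0: a=-2 b=9/2 c=0 d=-3/2
  seg 1: a=1 b=0 c=-9/2 d=3/2
S(3/4) = 95/128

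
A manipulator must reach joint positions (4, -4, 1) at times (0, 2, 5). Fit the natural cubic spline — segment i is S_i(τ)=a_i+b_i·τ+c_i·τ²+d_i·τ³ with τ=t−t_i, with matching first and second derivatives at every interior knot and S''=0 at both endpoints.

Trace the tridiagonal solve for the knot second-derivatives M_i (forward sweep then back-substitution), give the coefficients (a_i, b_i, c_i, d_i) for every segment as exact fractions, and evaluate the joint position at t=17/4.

Δ: Δ0=-4, Δ1=5/3
row 1: diag=10, rhs=34; c'=3/10, d'=17/5
back: M1=17/5
M: M0=0, M1=17/5, M2=0
seg 0: a=4, c=M0/2=0, d=(M1−M0)/(6·2)=17/60, b=Δ0−h0·(2M0+M1)/6=-77/15
seg 1: a=-4, c=M1/2=17/10, d=(M2−M1)/(6·3)=-17/90, b=Δ1−h1·(2M1+M2)/6=-26/15
t_q=17/4 → seg 1, τ=9/4; S=-4+-26/15·τ+17/10·τ²+-17/90·τ³=-185/128

  seg 0: a=4 b=-77/15 c=0 d=17/60
  seg 1: a=-4 b=-26/15 c=17/10 d=-17/90
S(17/4) = -185/128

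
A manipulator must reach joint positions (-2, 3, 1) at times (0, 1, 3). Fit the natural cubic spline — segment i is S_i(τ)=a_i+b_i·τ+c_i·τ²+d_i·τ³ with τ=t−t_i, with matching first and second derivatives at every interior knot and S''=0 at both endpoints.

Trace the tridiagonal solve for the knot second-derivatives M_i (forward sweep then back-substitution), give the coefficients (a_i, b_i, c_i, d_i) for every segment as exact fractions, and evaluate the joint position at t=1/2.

Δ: Δ0=5, Δ1=-1
row 1: diag=6, rhs=-36; c'=1/3, d'=-6
back: M1=-6
M: M0=0, M1=-6, M2=0
seg 0: a=-2, c=M0/2=0, d=(M1−M0)/(6·1)=-1, b=Δ0−h0·(2M0+M1)/6=6
seg 1: a=3, c=M1/2=-3, d=(M2−M1)/(6·2)=1/2, b=Δ1−h1·(2M1+M2)/6=3
t_q=1/2 → seg 0, τ=1/2; S=-2+6·τ+0·τ²+-1·τ³=7/8

  seg 0: a=-2 b=6 c=0 d=-1
  seg 1: a=3 b=3 c=-3 d=1/2
S(1/2) = 7/8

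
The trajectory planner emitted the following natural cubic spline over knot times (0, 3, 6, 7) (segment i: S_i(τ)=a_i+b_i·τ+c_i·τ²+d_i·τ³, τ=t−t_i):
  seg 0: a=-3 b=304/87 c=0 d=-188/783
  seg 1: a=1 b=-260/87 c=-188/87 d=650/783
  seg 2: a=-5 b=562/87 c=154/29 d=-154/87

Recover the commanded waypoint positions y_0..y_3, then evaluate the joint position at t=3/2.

y_0 = S_0(0) = a_0 = -3
y_1 = S_1(0) = a_1 = 1
y_2 = S_2(0) = a_2 = -5
y_3 = S_2(1) = 5
t_q=3/2 is in segment 0 (τ=3/2); S_0(τ)=83/58

y_0=-3 y_1=1 y_2=-5 y_3=5
S(3/2) = 83/58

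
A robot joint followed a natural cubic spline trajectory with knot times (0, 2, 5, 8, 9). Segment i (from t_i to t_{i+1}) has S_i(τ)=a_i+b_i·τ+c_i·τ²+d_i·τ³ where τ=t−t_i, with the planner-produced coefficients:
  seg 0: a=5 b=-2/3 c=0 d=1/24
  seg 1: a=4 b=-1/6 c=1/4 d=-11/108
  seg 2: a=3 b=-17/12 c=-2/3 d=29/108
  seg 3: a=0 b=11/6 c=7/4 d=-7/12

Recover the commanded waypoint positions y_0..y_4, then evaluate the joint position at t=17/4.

y_0=5 y_1=4 y_2=3 y_3=0 y_4=3
S(17/4) = 955/256

y_0 = S_0(0) = a_0 = 5
y_1 = S_1(0) = a_1 = 4
y_2 = S_2(0) = a_2 = 3
y_3 = S_3(0) = a_3 = 0
y_4 = S_3(1) = 3
t_q=17/4 is in segment 1 (τ=9/4); S_1(τ)=955/256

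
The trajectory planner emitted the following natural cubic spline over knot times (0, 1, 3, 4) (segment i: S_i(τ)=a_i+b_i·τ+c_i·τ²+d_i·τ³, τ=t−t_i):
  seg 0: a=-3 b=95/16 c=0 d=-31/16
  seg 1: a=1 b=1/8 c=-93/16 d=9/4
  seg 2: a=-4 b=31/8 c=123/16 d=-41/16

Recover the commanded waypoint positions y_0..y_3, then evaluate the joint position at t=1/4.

y_0=-3 y_1=1 y_2=-4 y_3=5
S(1/4) = -1583/1024

y_0 = S_0(0) = a_0 = -3
y_1 = S_1(0) = a_1 = 1
y_2 = S_2(0) = a_2 = -4
y_3 = S_2(1) = 5
t_q=1/4 is in segment 0 (τ=1/4); S_0(τ)=-1583/1024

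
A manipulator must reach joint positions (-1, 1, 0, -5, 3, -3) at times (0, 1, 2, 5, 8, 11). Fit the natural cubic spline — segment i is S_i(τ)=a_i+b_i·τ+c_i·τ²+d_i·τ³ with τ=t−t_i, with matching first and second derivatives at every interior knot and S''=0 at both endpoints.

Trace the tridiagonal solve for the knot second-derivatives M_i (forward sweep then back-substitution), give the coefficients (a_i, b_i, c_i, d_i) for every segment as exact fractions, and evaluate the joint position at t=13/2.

Δ: Δ0=2, Δ1=-1, Δ2=-5/3, Δ3=8/3, Δ4=-2
row 1: diag=4, rhs=-18; c'=1/4, d'=-9/2
row 2: denom=8−1·1/4=31/4; d'=(-4−1·-9/2)/(31/4)=2/31
row 3: denom=12−3·12/31=336/31; d'=(26−3·2/31)/(336/31)=50/21
row 4: denom=12−3·31/112=1251/112; d'=(-28−3·50/21)/(1251/112)=-1312/417
back: M4=-1312/417
back: M3=50/21−31/112·-1312/417=452/139
back: M2=2/31−12/31·452/139=-166/139
back: M1=-9/2−1/4·-166/139=-584/139
M: M0=0, M1=-584/139, M2=-166/139, M3=452/139, M4=-1312/417, M5=0
seg 0: a=-1, c=M0/2=0, d=(M1−M0)/(6·1)=-292/417, b=Δ0−h0·(2M0+M1)/6=1126/417
seg 1: a=1, c=M1/2=-292/139, d=(M2−M1)/(6·1)=209/417, b=Δ1−h1·(2M1+M2)/6=250/417
seg 2: a=0, c=M2/2=-83/139, d=(M3−M2)/(6·3)=103/417, b=Δ2−h2·(2M2+M3)/6=-875/417
seg 3: a=-5, c=M3/2=226/139, d=(M4−M3)/(6·3)=-1334/3753, b=Δ3−h3·(2M3+M4)/6=412/417
seg 4: a=3, c=M4/2=-656/417, d=(M5−M4)/(6·3)=656/3753, b=Δ4−h4·(2M4+M5)/6=478/417
t_q=13/2 → seg 3, τ=3/2; S=-5+412/417·τ+226/139·τ²+-1334/3753·τ³=-589/556

  seg 0: a=-1 b=1126/417 c=0 d=-292/417
  seg 1: a=1 b=250/417 c=-292/139 d=209/417
  seg 2: a=0 b=-875/417 c=-83/139 d=103/417
  seg 3: a=-5 b=412/417 c=226/139 d=-1334/3753
  seg 4: a=3 b=478/417 c=-656/417 d=656/3753
S(13/2) = -589/556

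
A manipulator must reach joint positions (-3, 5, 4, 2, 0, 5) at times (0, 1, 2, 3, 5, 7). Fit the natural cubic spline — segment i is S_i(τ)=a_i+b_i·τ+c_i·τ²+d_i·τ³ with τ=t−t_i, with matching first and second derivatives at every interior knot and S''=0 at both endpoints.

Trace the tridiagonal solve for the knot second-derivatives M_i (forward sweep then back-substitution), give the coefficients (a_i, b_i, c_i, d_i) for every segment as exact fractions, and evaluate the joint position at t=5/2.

Δ: Δ0=8, Δ1=-1, Δ2=-2, Δ3=-1, Δ4=5/2
row 1: diag=4, rhs=-54; c'=1/4, d'=-27/2
row 2: denom=4−1·1/4=15/4; d'=(-6−1·-27/2)/(15/4)=2
row 3: denom=6−1·4/15=86/15; d'=(6−1·2)/(86/15)=30/43
row 4: denom=8−2·15/43=314/43; d'=(21−2·30/43)/(314/43)=843/314
back: M4=843/314
back: M3=30/43−15/43·843/314=-75/314
back: M2=2−4/15·-75/314=324/157
back: M1=-27/2−1/4·324/157=-4401/314
M: M0=0, M1=-4401/314, M2=324/157, M3=-75/314, M4=843/314, M5=0
seg 0: a=-3, c=M0/2=0, d=(M1−M0)/(6·1)=-1467/628, b=Δ0−h0·(2M0+M1)/6=6491/628
seg 1: a=5, c=M1/2=-4401/628, d=(M2−M1)/(6·1)=1683/628, b=Δ1−h1·(2M1+M2)/6=1045/314
seg 2: a=4, c=M2/2=162/157, d=(M3−M2)/(6·1)=-241/628, b=Δ2−h2·(2M2+M3)/6=-1663/628
seg 3: a=2, c=M3/2=-75/628, d=(M4−M3)/(6·2)=153/628, b=Δ3−h3·(2M3+M4)/6=-545/314
seg 4: a=0, c=M4/2=843/628, d=(M5−M4)/(6·2)=-281/1256, b=Δ4−h4·(2M4+M5)/6=223/314
t_q=5/2 → seg 2, τ=1/2; S=4+-1663/628·τ+162/157·τ²+-241/628·τ³=14499/5024

  seg 0: a=-3 b=6491/628 c=0 d=-1467/628
  seg 1: a=5 b=1045/314 c=-4401/628 d=1683/628
  seg 2: a=4 b=-1663/628 c=162/157 d=-241/628
  seg 3: a=2 b=-545/314 c=-75/628 d=153/628
  seg 4: a=0 b=223/314 c=843/628 d=-281/1256
S(5/2) = 14499/5024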